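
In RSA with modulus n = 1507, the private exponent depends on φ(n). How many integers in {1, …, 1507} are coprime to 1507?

Factor: 1507 = 11 · 137.
φ(1507) = (11−1) · (137−1) = 10 · 136 = 1360.

1360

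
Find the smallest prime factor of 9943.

61

9943 is odd.
Digit sum 25, not divisible by 3.
Ends in 3: not divisible by 5.
7: 9943 = 7·1420 + 3
11: 9943 = 11·903 + 10
13: 9943 = 13·764 + 11
17: 9943 = 17·584 + 15
19: 9943 = 19·523 + 6
23: 9943 = 23·432 + 7
29: 9943 = 29·342 + 25
31: 9943 = 31·320 + 23
37: 9943 = 37·268 + 27
41: 9943 = 41·242 + 21
43: 9943 = 43·231 + 10
47: 9943 = 47·211 + 26
53: 9943 = 53·187 + 32
59: 9943 = 59·168 + 31
61: 9943 = 61·163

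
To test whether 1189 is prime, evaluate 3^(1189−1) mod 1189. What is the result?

1147

3^1 ≡ 3 (mod 1189)
3^2 ≡ 3^2 = 9 ≡ 9 (mod 1189)
3^4 ≡ 9^2 = 81 ≡ 81 (mod 1189)
3^8 ≡ 81^2 = 6561 ≡ 616 (mod 1189)
3^16 ≡ 616^2 = 379456 ≡ 165 (mod 1189)
3^32 ≡ 165^2 = 27225 ≡ 1067 (mod 1189)
3^64 ≡ 1067^2 = 1138489 ≡ 616 (mod 1189)
3^128 ≡ 616^2 = 379456 ≡ 165 (mod 1189)
3^256 ≡ 165^2 = 27225 ≡ 1067 (mod 1189)
3^512 ≡ 1067^2 = 1138489 ≡ 616 (mod 1189)
3^1024 ≡ 616^2 = 379456 ≡ 165 (mod 1189)
1188 = 1024 + 128 + 32 + 4 in binary powers of 2.
So 3^1188 ≡ 165 · 165 · 1067 · 81 ≡ 1147 (mod 1189).
Since 1147 ≠ 1, base 3 is a Fermat witness: 1189 is composite.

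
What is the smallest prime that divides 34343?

61

34343 is odd.
Digit sum 17, not divisible by 3.
Ends in 3: not divisible by 5.
7: 34343 = 7·4906 + 1
11: 34343 = 11·3122 + 1
13: 34343 = 13·2641 + 10
17: 34343 = 17·2020 + 3
19: 34343 = 19·1807 + 10
23: 34343 = 23·1493 + 4
29: 34343 = 29·1184 + 7
31: 34343 = 31·1107 + 26
37: 34343 = 37·928 + 7
41: 34343 = 41·837 + 26
43: 34343 = 43·798 + 29
47: 34343 = 47·730 + 33
53: 34343 = 53·647 + 52
59: 34343 = 59·582 + 5
61: 34343 = 61·563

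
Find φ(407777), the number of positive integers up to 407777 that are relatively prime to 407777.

389232

Factor: 407777 = 37 · 103 · 107.
φ(407777) = (37−1) · (103−1) · (107−1) = 36 · 102 · 106 = 389232.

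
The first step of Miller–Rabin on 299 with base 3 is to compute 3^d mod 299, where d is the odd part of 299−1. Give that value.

269

299 − 1 = 298 = 2^1 · 149, so d = 149.
3^1 ≡ 3 (mod 299)
3^2 ≡ 3^2 = 9 ≡ 9 (mod 299)
3^4 ≡ 9^2 = 81 ≡ 81 (mod 299)
3^8 ≡ 81^2 = 6561 ≡ 282 (mod 299)
3^16 ≡ 282^2 = 79524 ≡ 289 (mod 299)
3^32 ≡ 289^2 = 83521 ≡ 100 (mod 299)
3^64 ≡ 100^2 = 10000 ≡ 133 (mod 299)
3^128 ≡ 133^2 = 17689 ≡ 48 (mod 299)
149 = 128 + 16 + 4 + 1 in binary powers of 2.
So 3^149 ≡ 48 · 289 · 81 · 3 ≡ 269 (mod 299).
Squaring chain: 269; never reaches −1, so base 3 is a Miller–Rabin witness that 299 is composite.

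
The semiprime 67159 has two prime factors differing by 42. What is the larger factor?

281

Since p = q + 42, we have 67159 = q(q + 42), so q² + 42q − 67159 = 0.
Discriminant: 42² + 4·67159 = 1764 + 268636 = 270400; √270400 = 520.
q = (−42 + 520)/2 = 239, and p = q + 42 = 281.
Check: 239 · 281 = 67159.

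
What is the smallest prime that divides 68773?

68773 is odd.
Digit sum 31, not divisible by 3.
Ends in 3: not divisible by 5.
7: 68773 = 7·9824 + 5
11: 68773 = 11·6252 + 1
13: 68773 = 13·5290 + 3
17: 68773 = 17·4045 + 8
19: 68773 = 19·3619 + 12
23: 68773 = 23·2990 + 3
29: 68773 = 29·2371 + 14
31: 68773 = 31·2218 + 15
37: 68773 = 37·1858 + 27
41: 68773 = 41·1677 + 16
43: 68773 = 43·1599 + 16
47: 68773 = 47·1463 + 12
53: 68773 = 53·1297 + 32
59: 68773 = 59·1165 + 38
61: 68773 = 61·1127 + 26
67: 68773 = 67·1026 + 31
71: 68773 = 71·968 + 45
73: 68773 = 73·942 + 7
79: 68773 = 79·870 + 43
83: 68773 = 83·828 + 49
89: 68773 = 89·772 + 65
97: 68773 = 97·709

97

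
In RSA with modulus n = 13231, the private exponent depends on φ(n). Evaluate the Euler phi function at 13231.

Factor: 13231 = 101 · 131.
φ(13231) = (101−1) · (131−1) = 100 · 130 = 13000.

13000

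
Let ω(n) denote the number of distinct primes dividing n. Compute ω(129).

2

129 = 3 · 43
129 = 3 · 43, which has 2 distinct prime factors.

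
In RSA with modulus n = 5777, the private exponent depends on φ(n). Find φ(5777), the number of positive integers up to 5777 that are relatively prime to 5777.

Factor: 5777 = 53 · 109.
φ(5777) = (53−1) · (109−1) = 52 · 108 = 5616.

5616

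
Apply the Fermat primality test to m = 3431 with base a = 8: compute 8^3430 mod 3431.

8^1 ≡ 8 (mod 3431)
8^2 ≡ 8^2 = 64 ≡ 64 (mod 3431)
8^4 ≡ 64^2 = 4096 ≡ 665 (mod 3431)
8^8 ≡ 665^2 = 442225 ≡ 3057 (mod 3431)
8^16 ≡ 3057^2 = 9345249 ≡ 2636 (mod 3431)
8^32 ≡ 2636^2 = 6948496 ≡ 721 (mod 3431)
8^64 ≡ 721^2 = 519841 ≡ 1760 (mod 3431)
8^128 ≡ 1760^2 = 3097600 ≡ 2838 (mod 3431)
8^256 ≡ 2838^2 = 8054244 ≡ 1687 (mod 3431)
8^512 ≡ 1687^2 = 2845969 ≡ 1670 (mod 3431)
8^1024 ≡ 1670^2 = 2788900 ≡ 2928 (mod 3431)
8^2048 ≡ 2928^2 = 8573184 ≡ 2546 (mod 3431)
3430 = 2048 + 1024 + 256 + 64 + 32 + 4 + 2 in binary powers of 2.
So 8^3430 ≡ 2546 · 2928 · 1687 · 1760 · 721 · 665 · 64 ≡ 1687 (mod 3431).
Since 1687 ≠ 1, base 8 is a Fermat witness: 3431 is composite.

1687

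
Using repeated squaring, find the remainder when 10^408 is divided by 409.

1

10^1 ≡ 10 (mod 409)
10^2 ≡ 10^2 = 100 ≡ 100 (mod 409)
10^4 ≡ 100^2 = 10000 ≡ 184 (mod 409)
10^8 ≡ 184^2 = 33856 ≡ 318 (mod 409)
10^16 ≡ 318^2 = 101124 ≡ 101 (mod 409)
10^32 ≡ 101^2 = 10201 ≡ 385 (mod 409)
10^64 ≡ 385^2 = 148225 ≡ 167 (mod 409)
10^128 ≡ 167^2 = 27889 ≡ 77 (mod 409)
10^256 ≡ 77^2 = 5929 ≡ 203 (mod 409)
408 = 256 + 128 + 16 + 8 in binary powers of 2.
So 10^408 ≡ 203 · 77 · 101 · 318 ≡ 1 (mod 409).
Since the result is 1, base 10 gives no evidence that 409 is composite.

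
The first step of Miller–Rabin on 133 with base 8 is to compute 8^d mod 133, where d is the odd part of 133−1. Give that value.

113

133 − 1 = 132 = 2^2 · 33, so d = 33.
8^1 ≡ 8 (mod 133)
8^2 ≡ 8^2 = 64 ≡ 64 (mod 133)
8^4 ≡ 64^2 = 4096 ≡ 106 (mod 133)
8^8 ≡ 106^2 = 11236 ≡ 64 (mod 133)
8^16 ≡ 64^2 = 4096 ≡ 106 (mod 133)
8^32 ≡ 106^2 = 11236 ≡ 64 (mod 133)
33 = 32 + 1 in binary powers of 2.
So 8^33 ≡ 64 · 8 ≡ 113 (mod 133).
Squaring chain: 113 → 1; never reaches −1, so base 8 is a Miller–Rabin witness that 133 is composite.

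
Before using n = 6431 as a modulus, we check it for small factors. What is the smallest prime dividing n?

59

6431 is odd.
Digit sum 14, not divisible by 3.
Ends in 1: not divisible by 5.
7: 6431 = 7·918 + 5
11: 6431 = 11·584 + 7
13: 6431 = 13·494 + 9
17: 6431 = 17·378 + 5
19: 6431 = 19·338 + 9
23: 6431 = 23·279 + 14
29: 6431 = 29·221 + 22
31: 6431 = 31·207 + 14
37: 6431 = 37·173 + 30
41: 6431 = 41·156 + 35
43: 6431 = 43·149 + 24
47: 6431 = 47·136 + 39
53: 6431 = 53·121 + 18
59: 6431 = 59·109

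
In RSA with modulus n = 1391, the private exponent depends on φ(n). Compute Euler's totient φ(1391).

1272

Factor: 1391 = 13 · 107.
φ(1391) = (13−1) · (107−1) = 12 · 106 = 1272.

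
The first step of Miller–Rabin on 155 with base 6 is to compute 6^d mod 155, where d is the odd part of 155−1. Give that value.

155 − 1 = 154 = 2^1 · 77, so d = 77.
6^1 ≡ 6 (mod 155)
6^2 ≡ 6^2 = 36 ≡ 36 (mod 155)
6^4 ≡ 36^2 = 1296 ≡ 56 (mod 155)
6^8 ≡ 56^2 = 3136 ≡ 36 (mod 155)
6^16 ≡ 36^2 = 1296 ≡ 56 (mod 155)
6^32 ≡ 56^2 = 3136 ≡ 36 (mod 155)
6^64 ≡ 36^2 = 1296 ≡ 56 (mod 155)
77 = 64 + 8 + 4 + 1 in binary powers of 2.
So 6^77 ≡ 56 · 36 · 56 · 6 ≡ 26 (mod 155).
Squaring chain: 26; never reaches −1, so base 6 is a Miller–Rabin witness that 155 is composite.

26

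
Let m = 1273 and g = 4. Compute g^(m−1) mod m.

729

4^1 ≡ 4 (mod 1273)
4^2 ≡ 4^2 = 16 ≡ 16 (mod 1273)
4^4 ≡ 16^2 = 256 ≡ 256 (mod 1273)
4^8 ≡ 256^2 = 65536 ≡ 613 (mod 1273)
4^16 ≡ 613^2 = 375769 ≡ 234 (mod 1273)
4^32 ≡ 234^2 = 54756 ≡ 17 (mod 1273)
4^64 ≡ 17^2 = 289 ≡ 289 (mod 1273)
4^128 ≡ 289^2 = 83521 ≡ 776 (mod 1273)
4^256 ≡ 776^2 = 602176 ≡ 47 (mod 1273)
4^512 ≡ 47^2 = 2209 ≡ 936 (mod 1273)
4^1024 ≡ 936^2 = 876096 ≡ 272 (mod 1273)
1272 = 1024 + 128 + 64 + 32 + 16 + 8 in binary powers of 2.
So 4^1272 ≡ 272 · 776 · 289 · 17 · 234 · 613 ≡ 729 (mod 1273).
Since 729 ≠ 1, base 4 is a Fermat witness: 1273 is composite.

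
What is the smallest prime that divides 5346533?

67

5346533 is odd.
Digit sum 29, not divisible by 3.
Ends in 3: not divisible by 5.
7: 5346533 = 7·763790 + 3
11: 5346533 = 11·486048 + 5
13: 5346533 = 13·411271 + 10
17: 5346533 = 17·314501 + 16
19: 5346533 = 19·281396 + 9
23: 5346533 = 23·232457 + 22
29: 5346533 = 29·184363 + 6
31: 5346533 = 31·172468 + 25
37: 5346533 = 37·144500 + 33
41: 5346533 = 41·130403 + 10
43: 5346533 = 43·124337 + 42
47: 5346533 = 47·113756 + 1
53: 5346533 = 53·100877 + 52
59: 5346533 = 59·90619 + 12
61: 5346533 = 61·87648 + 5
67: 5346533 = 67·79799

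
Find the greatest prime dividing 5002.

61

5002 = 2 · 2501
2501 = 41 · 61
61 is prime.
So 5002 = 2 · 41 · 61; the largest prime factor is 61.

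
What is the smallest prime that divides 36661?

61

36661 is odd.
Digit sum 22, not divisible by 3.
Ends in 1: not divisible by 5.
7: 36661 = 7·5237 + 2
11: 36661 = 11·3332 + 9
13: 36661 = 13·2820 + 1
17: 36661 = 17·2156 + 9
19: 36661 = 19·1929 + 10
23: 36661 = 23·1593 + 22
29: 36661 = 29·1264 + 5
31: 36661 = 31·1182 + 19
37: 36661 = 37·990 + 31
41: 36661 = 41·894 + 7
43: 36661 = 43·852 + 25
47: 36661 = 47·780 + 1
53: 36661 = 53·691 + 38
59: 36661 = 59·621 + 22
61: 36661 = 61·601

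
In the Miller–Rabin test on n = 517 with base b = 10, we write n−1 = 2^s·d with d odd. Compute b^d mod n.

517 − 1 = 516 = 2^2 · 129, so d = 129.
10^1 ≡ 10 (mod 517)
10^2 ≡ 10^2 = 100 ≡ 100 (mod 517)
10^4 ≡ 100^2 = 10000 ≡ 177 (mod 517)
10^8 ≡ 177^2 = 31329 ≡ 309 (mod 517)
10^16 ≡ 309^2 = 95481 ≡ 353 (mod 517)
10^32 ≡ 353^2 = 124609 ≡ 12 (mod 517)
10^64 ≡ 12^2 = 144 ≡ 144 (mod 517)
10^128 ≡ 144^2 = 20736 ≡ 56 (mod 517)
129 = 128 + 1 in binary powers of 2.
So 10^129 ≡ 56 · 10 ≡ 43 (mod 517).
Squaring chain: 43 → 298; never reaches −1, so base 10 is a Miller–Rabin witness that 517 is composite.

43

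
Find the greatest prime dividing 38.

19

38 = 2 · 19
19 is prime.
So 38 = 2 · 19; the largest prime factor is 19.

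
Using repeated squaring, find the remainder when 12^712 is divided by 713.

100

12^1 ≡ 12 (mod 713)
12^2 ≡ 12^2 = 144 ≡ 144 (mod 713)
12^4 ≡ 144^2 = 20736 ≡ 59 (mod 713)
12^8 ≡ 59^2 = 3481 ≡ 629 (mod 713)
12^16 ≡ 629^2 = 395641 ≡ 639 (mod 713)
12^32 ≡ 639^2 = 408321 ≡ 485 (mod 713)
12^64 ≡ 485^2 = 235225 ≡ 648 (mod 713)
12^128 ≡ 648^2 = 419904 ≡ 660 (mod 713)
12^256 ≡ 660^2 = 435600 ≡ 670 (mod 713)
12^512 ≡ 670^2 = 448900 ≡ 423 (mod 713)
712 = 512 + 128 + 64 + 8 in binary powers of 2.
So 12^712 ≡ 423 · 660 · 648 · 629 ≡ 100 (mod 713).
Since 100 ≠ 1, base 12 is a Fermat witness: 713 is composite.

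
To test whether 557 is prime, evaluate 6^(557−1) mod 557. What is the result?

1

6^1 ≡ 6 (mod 557)
6^2 ≡ 6^2 = 36 ≡ 36 (mod 557)
6^4 ≡ 36^2 = 1296 ≡ 182 (mod 557)
6^8 ≡ 182^2 = 33124 ≡ 261 (mod 557)
6^16 ≡ 261^2 = 68121 ≡ 167 (mod 557)
6^32 ≡ 167^2 = 27889 ≡ 39 (mod 557)
6^64 ≡ 39^2 = 1521 ≡ 407 (mod 557)
6^128 ≡ 407^2 = 165649 ≡ 220 (mod 557)
6^256 ≡ 220^2 = 48400 ≡ 498 (mod 557)
6^512 ≡ 498^2 = 248004 ≡ 139 (mod 557)
556 = 512 + 32 + 8 + 4 in binary powers of 2.
So 6^556 ≡ 139 · 39 · 261 · 182 ≡ 1 (mod 557).
Since the result is 1, base 6 gives no evidence that 557 is composite.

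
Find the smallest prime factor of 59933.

73

59933 is odd.
Digit sum 29, not divisible by 3.
Ends in 3: not divisible by 5.
7: 59933 = 7·8561 + 6
11: 59933 = 11·5448 + 5
13: 59933 = 13·4610 + 3
17: 59933 = 17·3525 + 8
19: 59933 = 19·3154 + 7
23: 59933 = 23·2605 + 18
29: 59933 = 29·2066 + 19
31: 59933 = 31·1933 + 10
37: 59933 = 37·1619 + 30
41: 59933 = 41·1461 + 32
43: 59933 = 43·1393 + 34
47: 59933 = 47·1275 + 8
53: 59933 = 53·1130 + 43
59: 59933 = 59·1015 + 48
61: 59933 = 61·982 + 31
67: 59933 = 67·894 + 35
71: 59933 = 71·844 + 9
73: 59933 = 73·821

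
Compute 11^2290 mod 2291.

651

11^1 ≡ 11 (mod 2291)
11^2 ≡ 11^2 = 121 ≡ 121 (mod 2291)
11^4 ≡ 121^2 = 14641 ≡ 895 (mod 2291)
11^8 ≡ 895^2 = 801025 ≡ 1466 (mod 2291)
11^16 ≡ 1466^2 = 2149156 ≡ 198 (mod 2291)
11^32 ≡ 198^2 = 39204 ≡ 257 (mod 2291)
11^64 ≡ 257^2 = 66049 ≡ 1901 (mod 2291)
11^128 ≡ 1901^2 = 3613801 ≡ 894 (mod 2291)
11^256 ≡ 894^2 = 799236 ≡ 1968 (mod 2291)
11^512 ≡ 1968^2 = 3873024 ≡ 1234 (mod 2291)
11^1024 ≡ 1234^2 = 1522756 ≡ 1532 (mod 2291)
11^2048 ≡ 1532^2 = 2347024 ≡ 1040 (mod 2291)
2290 = 2048 + 128 + 64 + 32 + 16 + 2 in binary powers of 2.
So 11^2290 ≡ 1040 · 894 · 1901 · 257 · 198 · 121 ≡ 651 (mod 2291).
Since 651 ≠ 1, base 11 is a Fermat witness: 2291 is composite.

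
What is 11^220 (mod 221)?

11^1 ≡ 11 (mod 221)
11^2 ≡ 11^2 = 121 ≡ 121 (mod 221)
11^4 ≡ 121^2 = 14641 ≡ 55 (mod 221)
11^8 ≡ 55^2 = 3025 ≡ 152 (mod 221)
11^16 ≡ 152^2 = 23104 ≡ 120 (mod 221)
11^32 ≡ 120^2 = 14400 ≡ 35 (mod 221)
11^64 ≡ 35^2 = 1225 ≡ 120 (mod 221)
11^128 ≡ 120^2 = 14400 ≡ 35 (mod 221)
220 = 128 + 64 + 16 + 8 + 4 in binary powers of 2.
So 11^220 ≡ 35 · 120 · 120 · 152 · 55 ≡ 81 (mod 221).
Since 81 ≠ 1, base 11 is a Fermat witness: 221 is composite.

81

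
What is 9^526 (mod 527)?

9^1 ≡ 9 (mod 527)
9^2 ≡ 9^2 = 81 ≡ 81 (mod 527)
9^4 ≡ 81^2 = 6561 ≡ 237 (mod 527)
9^8 ≡ 237^2 = 56169 ≡ 307 (mod 527)
9^16 ≡ 307^2 = 94249 ≡ 443 (mod 527)
9^32 ≡ 443^2 = 196249 ≡ 205 (mod 527)
9^64 ≡ 205^2 = 42025 ≡ 392 (mod 527)
9^128 ≡ 392^2 = 153664 ≡ 307 (mod 527)
9^256 ≡ 307^2 = 94249 ≡ 443 (mod 527)
9^512 ≡ 443^2 = 196249 ≡ 205 (mod 527)
526 = 512 + 8 + 4 + 2 in binary powers of 2.
So 9^526 ≡ 205 · 307 · 237 · 81 ≡ 412 (mod 527).
Since 412 ≠ 1, base 9 is a Fermat witness: 527 is composite.

412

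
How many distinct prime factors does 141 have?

141 = 3 · 47
141 = 3 · 47, which has 2 distinct prime factors.

2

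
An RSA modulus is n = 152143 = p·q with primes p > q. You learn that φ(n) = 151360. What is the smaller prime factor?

φ(n) = (p−1)(q−1) = n − (p+q) + 1, so p + q = 152143 − 151360 + 1 = 784.
p and q are the roots of t² − 784t + 152143 = 0.
Discriminant: 784² − 4·152143 = 614656 − 608572 = 6084; √6084 = 78.
q = (784 − 78)/2 = 353, p = (784 + 78)/2 = 431.
Check: 353 · 431 = 152143.

353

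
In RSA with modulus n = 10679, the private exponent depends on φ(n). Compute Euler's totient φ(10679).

10440

Factor: 10679 = 59 · 181.
φ(10679) = (59−1) · (181−1) = 58 · 180 = 10440.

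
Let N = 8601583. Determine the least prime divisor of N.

89

8601583 is odd.
Digit sum 31, not divisible by 3.
Ends in 3: not divisible by 5.
7: 8601583 = 7·1228797 + 4
11: 8601583 = 11·781962 + 1
13: 8601583 = 13·661660 + 3
17: 8601583 = 17·505975 + 8
19: 8601583 = 19·452714 + 17
23: 8601583 = 23·373981 + 20
29: 8601583 = 29·296606 + 9
31: 8601583 = 31·277470 + 13
37: 8601583 = 37·232475 + 8
41: 8601583 = 41·209794 + 29
43: 8601583 = 43·200036 + 35
47: 8601583 = 47·183012 + 19
53: 8601583 = 53·162294 + 1
59: 8601583 = 59·145789 + 32
61: 8601583 = 61·141009 + 34
67: 8601583 = 67·128381 + 56
71: 8601583 = 71·121149 + 4
73: 8601583 = 73·117829 + 66
79: 8601583 = 79·108880 + 63
83: 8601583 = 83·103633 + 44
89: 8601583 = 89·96647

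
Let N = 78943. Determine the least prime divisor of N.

89

78943 is odd.
Digit sum 31, not divisible by 3.
Ends in 3: not divisible by 5.
7: 78943 = 7·11277 + 4
11: 78943 = 11·7176 + 7
13: 78943 = 13·6072 + 7
17: 78943 = 17·4643 + 12
19: 78943 = 19·4154 + 17
23: 78943 = 23·3432 + 7
29: 78943 = 29·2722 + 5
31: 78943 = 31·2546 + 17
37: 78943 = 37·2133 + 22
41: 78943 = 41·1925 + 18
43: 78943 = 43·1835 + 38
47: 78943 = 47·1679 + 30
53: 78943 = 53·1489 + 26
59: 78943 = 59·1338 + 1
61: 78943 = 61·1294 + 9
67: 78943 = 67·1178 + 17
71: 78943 = 71·1111 + 62
73: 78943 = 73·1081 + 30
79: 78943 = 79·999 + 22
83: 78943 = 83·951 + 10
89: 78943 = 89·887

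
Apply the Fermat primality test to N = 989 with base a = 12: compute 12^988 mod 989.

418

12^1 ≡ 12 (mod 989)
12^2 ≡ 12^2 = 144 ≡ 144 (mod 989)
12^4 ≡ 144^2 = 20736 ≡ 956 (mod 989)
12^8 ≡ 956^2 = 913936 ≡ 100 (mod 989)
12^16 ≡ 100^2 = 10000 ≡ 110 (mod 989)
12^32 ≡ 110^2 = 12100 ≡ 232 (mod 989)
12^64 ≡ 232^2 = 53824 ≡ 418 (mod 989)
12^128 ≡ 418^2 = 174724 ≡ 660 (mod 989)
12^256 ≡ 660^2 = 435600 ≡ 440 (mod 989)
12^512 ≡ 440^2 = 193600 ≡ 745 (mod 989)
988 = 512 + 256 + 128 + 64 + 16 + 8 + 4 in binary powers of 2.
So 12^988 ≡ 745 · 440 · 660 · 418 · 110 · 100 · 956 ≡ 418 (mod 989).
Since 418 ≠ 1, base 12 is a Fermat witness: 989 is composite.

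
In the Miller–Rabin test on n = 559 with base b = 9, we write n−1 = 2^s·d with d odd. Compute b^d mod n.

559 − 1 = 558 = 2^1 · 279, so d = 279.
9^1 ≡ 9 (mod 559)
9^2 ≡ 9^2 = 81 ≡ 81 (mod 559)
9^4 ≡ 81^2 = 6561 ≡ 412 (mod 559)
9^8 ≡ 412^2 = 169744 ≡ 367 (mod 559)
9^16 ≡ 367^2 = 134689 ≡ 529 (mod 559)
9^32 ≡ 529^2 = 279841 ≡ 341 (mod 559)
9^64 ≡ 341^2 = 116281 ≡ 9 (mod 559)
9^128 ≡ 9^2 = 81 ≡ 81 (mod 559)
9^256 ≡ 81^2 = 6561 ≡ 412 (mod 559)
279 = 256 + 16 + 4 + 2 + 1 in binary powers of 2.
So 9^279 ≡ 412 · 529 · 412 · 81 · 9 ≡ 391 (mod 559).
Squaring chain: 391; never reaches −1, so base 9 is a Miller–Rabin witness that 559 is composite.

391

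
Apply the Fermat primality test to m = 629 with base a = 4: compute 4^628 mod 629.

4^1 ≡ 4 (mod 629)
4^2 ≡ 4^2 = 16 ≡ 16 (mod 629)
4^4 ≡ 16^2 = 256 ≡ 256 (mod 629)
4^8 ≡ 256^2 = 65536 ≡ 120 (mod 629)
4^16 ≡ 120^2 = 14400 ≡ 562 (mod 629)
4^32 ≡ 562^2 = 315844 ≡ 86 (mod 629)
4^64 ≡ 86^2 = 7396 ≡ 477 (mod 629)
4^128 ≡ 477^2 = 227529 ≡ 460 (mod 629)
4^256 ≡ 460^2 = 211600 ≡ 256 (mod 629)
4^512 ≡ 256^2 = 65536 ≡ 120 (mod 629)
628 = 512 + 64 + 32 + 16 + 4 in binary powers of 2.
So 4^628 ≡ 120 · 477 · 86 · 562 · 256 ≡ 562 (mod 629).
Since 562 ≠ 1, base 4 is a Fermat witness: 629 is composite.

562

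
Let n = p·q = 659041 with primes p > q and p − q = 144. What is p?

Since p = q + 144, we have 659041 = q(q + 144), so q² + 144q − 659041 = 0.
Discriminant: 144² + 4·659041 = 20736 + 2636164 = 2656900; √2656900 = 1630.
q = (−144 + 1630)/2 = 743, and p = q + 144 = 887.
Check: 743 · 887 = 659041.

887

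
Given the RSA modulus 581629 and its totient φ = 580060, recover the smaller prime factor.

φ(n) = (p−1)(q−1) = n − (p+q) + 1, so p + q = 581629 − 580060 + 1 = 1570.
p and q are the roots of t² − 1570t + 581629 = 0.
Discriminant: 1570² − 4·581629 = 2464900 − 2326516 = 138384; √138384 = 372.
q = (1570 − 372)/2 = 599, p = (1570 + 372)/2 = 971.
Check: 599 · 971 = 581629.

599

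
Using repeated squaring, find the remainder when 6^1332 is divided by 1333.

6^1 ≡ 6 (mod 1333)
6^2 ≡ 6^2 = 36 ≡ 36 (mod 1333)
6^4 ≡ 36^2 = 1296 ≡ 1296 (mod 1333)
6^8 ≡ 1296^2 = 1679616 ≡ 36 (mod 1333)
6^16 ≡ 36^2 = 1296 ≡ 1296 (mod 1333)
6^32 ≡ 1296^2 = 1679616 ≡ 36 (mod 1333)
6^64 ≡ 36^2 = 1296 ≡ 1296 (mod 1333)
6^128 ≡ 1296^2 = 1679616 ≡ 36 (mod 1333)
6^256 ≡ 36^2 = 1296 ≡ 1296 (mod 1333)
6^512 ≡ 1296^2 = 1679616 ≡ 36 (mod 1333)
6^1024 ≡ 36^2 = 1296 ≡ 1296 (mod 1333)
1332 = 1024 + 256 + 32 + 16 + 4 in binary powers of 2.
So 6^1332 ≡ 1296 · 1296 · 36 · 1296 · 1296 ≡ 1 (mod 1333).
Since the result is 1, base 6 gives no evidence that 1333 is composite.

1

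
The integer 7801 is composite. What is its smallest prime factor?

7801 is odd.
Digit sum 16, not divisible by 3.
Ends in 1: not divisible by 5.
7: 7801 = 7·1114 + 3
11: 7801 = 11·709 + 2
13: 7801 = 13·600 + 1
17: 7801 = 17·458 + 15
19: 7801 = 19·410 + 11
23: 7801 = 23·339 + 4
29: 7801 = 29·269

29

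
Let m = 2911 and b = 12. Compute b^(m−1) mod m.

2533

12^1 ≡ 12 (mod 2911)
12^2 ≡ 12^2 = 144 ≡ 144 (mod 2911)
12^4 ≡ 144^2 = 20736 ≡ 359 (mod 2911)
12^8 ≡ 359^2 = 128881 ≡ 797 (mod 2911)
12^16 ≡ 797^2 = 635209 ≡ 611 (mod 2911)
12^32 ≡ 611^2 = 373321 ≡ 713 (mod 2911)
12^64 ≡ 713^2 = 508369 ≡ 1855 (mod 2911)
12^128 ≡ 1855^2 = 3441025 ≡ 223 (mod 2911)
12^256 ≡ 223^2 = 49729 ≡ 242 (mod 2911)
12^512 ≡ 242^2 = 58564 ≡ 344 (mod 2911)
12^1024 ≡ 344^2 = 118336 ≡ 1896 (mod 2911)
12^2048 ≡ 1896^2 = 3594816 ≡ 2642 (mod 2911)
2910 = 2048 + 512 + 256 + 64 + 16 + 8 + 4 + 2 in binary powers of 2.
So 12^2910 ≡ 2642 · 344 · 242 · 1855 · 611 · 797 · 359 · 144 ≡ 2533 (mod 2911).
Since 2533 ≠ 1, base 12 is a Fermat witness: 2911 is composite.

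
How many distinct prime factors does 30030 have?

6

30030 = 2 · 15015
15015 = 3 · 5005
5005 = 5 · 1001
1001 = 7 · 143
143 = 11 · 13
30030 = 2 · 3 · 5 · 7 · 11 · 13, which has 6 distinct prime factors.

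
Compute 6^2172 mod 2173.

1849

6^1 ≡ 6 (mod 2173)
6^2 ≡ 6^2 = 36 ≡ 36 (mod 2173)
6^4 ≡ 36^2 = 1296 ≡ 1296 (mod 2173)
6^8 ≡ 1296^2 = 1679616 ≡ 2060 (mod 2173)
6^16 ≡ 2060^2 = 4243600 ≡ 1904 (mod 2173)
6^32 ≡ 1904^2 = 3625216 ≡ 652 (mod 2173)
6^64 ≡ 652^2 = 425104 ≡ 1369 (mod 2173)
6^128 ≡ 1369^2 = 1874161 ≡ 1035 (mod 2173)
6^256 ≡ 1035^2 = 1071225 ≡ 2109 (mod 2173)
6^512 ≡ 2109^2 = 4447881 ≡ 1923 (mod 2173)
6^1024 ≡ 1923^2 = 3697929 ≡ 1656 (mod 2173)
6^2048 ≡ 1656^2 = 2742336 ≡ 10 (mod 2173)
2172 = 2048 + 64 + 32 + 16 + 8 + 4 in binary powers of 2.
So 6^2172 ≡ 10 · 1369 · 652 · 1904 · 2060 · 1296 ≡ 1849 (mod 2173).
Since 1849 ≠ 1, base 6 is a Fermat witness: 2173 is composite.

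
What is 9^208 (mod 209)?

47

9^1 ≡ 9 (mod 209)
9^2 ≡ 9^2 = 81 ≡ 81 (mod 209)
9^4 ≡ 81^2 = 6561 ≡ 82 (mod 209)
9^8 ≡ 82^2 = 6724 ≡ 36 (mod 209)
9^16 ≡ 36^2 = 1296 ≡ 42 (mod 209)
9^32 ≡ 42^2 = 1764 ≡ 92 (mod 209)
9^64 ≡ 92^2 = 8464 ≡ 104 (mod 209)
9^128 ≡ 104^2 = 10816 ≡ 157 (mod 209)
208 = 128 + 64 + 16 in binary powers of 2.
So 9^208 ≡ 157 · 104 · 42 ≡ 47 (mod 209).
Since 47 ≠ 1, base 9 is a Fermat witness: 209 is composite.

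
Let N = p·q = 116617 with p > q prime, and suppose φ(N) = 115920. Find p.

421

φ(n) = (p−1)(q−1) = n − (p+q) + 1, so p + q = 116617 − 115920 + 1 = 698.
p and q are the roots of t² − 698t + 116617 = 0.
Discriminant: 698² − 4·116617 = 487204 − 466468 = 20736; √20736 = 144.
q = (698 − 144)/2 = 277, p = (698 + 144)/2 = 421.
Check: 277 · 421 = 116617.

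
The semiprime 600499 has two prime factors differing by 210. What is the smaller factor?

Since p = q + 210, we have 600499 = q(q + 210), so q² + 210q − 600499 = 0.
Discriminant: 210² + 4·600499 = 44100 + 2401996 = 2446096; √2446096 = 1564.
q = (−210 + 1564)/2 = 677, and p = q + 210 = 887.
Check: 677 · 887 = 600499.

677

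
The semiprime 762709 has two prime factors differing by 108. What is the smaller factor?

821

Since p = q + 108, we have 762709 = q(q + 108), so q² + 108q − 762709 = 0.
Discriminant: 108² + 4·762709 = 11664 + 3050836 = 3062500; √3062500 = 1750.
q = (−108 + 1750)/2 = 821, and p = q + 108 = 929.
Check: 821 · 929 = 762709.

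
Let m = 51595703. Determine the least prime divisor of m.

51595703 is odd.
Digit sum 35, not divisible by 3.
Ends in 3: not divisible by 5.
7: 51595703 = 7·7370814 + 5
11: 51595703 = 11·4690518 + 5
13: 51595703 = 13·3968900 + 3
17: 51595703 = 17·3035041 + 6
19: 51595703 = 19·2715563 + 6
23: 51595703 = 23·2243291 + 10
29: 51595703 = 29·1779162 + 5
31: 51595703 = 31·1664377 + 16
37: 51595703 = 37·1394478 + 17
41: 51595703 = 41·1258431 + 32
43: 51595703 = 43·1199900 + 3
47: 51595703 = 47·1097780 + 43
53: 51595703 = 53·973503 + 44
59: 51595703 = 59·874503 + 26
61: 51595703 = 61·845831 + 12
67: 51595703 = 67·770085 + 8
71: 51595703 = 71·726700 + 3
73: 51595703 = 73·706790 + 33
79: 51595703 = 79·653110 + 13
83: 51595703 = 83·621634 + 81
89: 51595703 = 89·579727

89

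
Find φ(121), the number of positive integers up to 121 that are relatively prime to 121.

Factor: 121 = 11^2.
φ(121) = 11^1·(11−1) = 110.

110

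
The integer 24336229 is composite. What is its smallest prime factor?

73

24336229 is odd.
Digit sum 31, not divisible by 3.
Ends in 9: not divisible by 5.
7: 24336229 = 7·3476604 + 1
11: 24336229 = 11·2212384 + 5
13: 24336229 = 13·1872017 + 8
17: 24336229 = 17·1431542 + 15
19: 24336229 = 19·1280854 + 3
23: 24336229 = 23·1058096 + 21
29: 24336229 = 29·839180 + 9
31: 24336229 = 31·785039 + 20
37: 24336229 = 37·657735 + 34
41: 24336229 = 41·593566 + 23
43: 24336229 = 43·565958 + 35
47: 24336229 = 47·517792 + 5
53: 24336229 = 53·459174 + 7
59: 24336229 = 59·412478 + 27
61: 24336229 = 61·398954 + 35
67: 24336229 = 67·363227 + 20
71: 24336229 = 71·342763 + 56
73: 24336229 = 73·333373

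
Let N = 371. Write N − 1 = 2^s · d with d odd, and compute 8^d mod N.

71

371 − 1 = 370 = 2^1 · 185, so d = 185.
8^1 ≡ 8 (mod 371)
8^2 ≡ 8^2 = 64 ≡ 64 (mod 371)
8^4 ≡ 64^2 = 4096 ≡ 15 (mod 371)
8^8 ≡ 15^2 = 225 ≡ 225 (mod 371)
8^16 ≡ 225^2 = 50625 ≡ 169 (mod 371)
8^32 ≡ 169^2 = 28561 ≡ 365 (mod 371)
8^64 ≡ 365^2 = 133225 ≡ 36 (mod 371)
8^128 ≡ 36^2 = 1296 ≡ 183 (mod 371)
185 = 128 + 32 + 16 + 8 + 1 in binary powers of 2.
So 8^185 ≡ 183 · 365 · 169 · 225 · 8 ≡ 71 (mod 371).
Squaring chain: 71; never reaches −1, so base 8 is a Miller–Rabin witness that 371 is composite.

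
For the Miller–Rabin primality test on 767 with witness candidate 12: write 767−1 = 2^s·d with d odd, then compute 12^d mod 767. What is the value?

767 − 1 = 766 = 2^1 · 383, so d = 383.
12^1 ≡ 12 (mod 767)
12^2 ≡ 12^2 = 144 ≡ 144 (mod 767)
12^4 ≡ 144^2 = 20736 ≡ 27 (mod 767)
12^8 ≡ 27^2 = 729 ≡ 729 (mod 767)
12^16 ≡ 729^2 = 531441 ≡ 677 (mod 767)
12^32 ≡ 677^2 = 458329 ≡ 430 (mod 767)
12^64 ≡ 430^2 = 184900 ≡ 53 (mod 767)
12^128 ≡ 53^2 = 2809 ≡ 508 (mod 767)
12^256 ≡ 508^2 = 258064 ≡ 352 (mod 767)
383 = 256 + 64 + 32 + 16 + 8 + 4 + 2 + 1 in binary powers of 2.
So 12^383 ≡ 352 · 53 · 430 · 677 · 729 · 27 · 144 · 12 ≡ 584 (mod 767).
Squaring chain: 584; never reaches −1, so base 12 is a Miller–Rabin witness that 767 is composite.

584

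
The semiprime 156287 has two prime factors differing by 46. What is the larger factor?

Since p = q + 46, we have 156287 = q(q + 46), so q² + 46q − 156287 = 0.
Discriminant: 46² + 4·156287 = 2116 + 625148 = 627264; √627264 = 792.
q = (−46 + 792)/2 = 373, and p = q + 46 = 419.
Check: 373 · 419 = 156287.

419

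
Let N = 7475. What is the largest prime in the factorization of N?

7475 = 5 · 1495
1495 = 5 · 299
299 = 13 · 23
23 is prime.
So 7475 = 5^2 · 13 · 23; the largest prime factor is 23.

23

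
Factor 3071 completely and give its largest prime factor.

83

3071 = 37 · 83
83 is prime.
So 3071 = 37 · 83; the largest prime factor is 83.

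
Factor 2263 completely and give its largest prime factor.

73

2263 = 31 · 73
73 is prime.
So 2263 = 31 · 73; the largest prime factor is 73.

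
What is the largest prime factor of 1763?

43

1763 = 41 · 43
43 is prime.
So 1763 = 41 · 43; the largest prime factor is 43.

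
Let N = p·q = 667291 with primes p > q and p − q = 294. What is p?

Since p = q + 294, we have 667291 = q(q + 294), so q² + 294q − 667291 = 0.
Discriminant: 294² + 4·667291 = 86436 + 2669164 = 2755600; √2755600 = 1660.
q = (−294 + 1660)/2 = 683, and p = q + 294 = 977.
Check: 683 · 977 = 667291.

977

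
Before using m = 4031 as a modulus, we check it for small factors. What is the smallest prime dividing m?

29

4031 is odd.
Digit sum 8, not divisible by 3.
Ends in 1: not divisible by 5.
7: 4031 = 7·575 + 6
11: 4031 = 11·366 + 5
13: 4031 = 13·310 + 1
17: 4031 = 17·237 + 2
19: 4031 = 19·212 + 3
23: 4031 = 23·175 + 6
29: 4031 = 29·139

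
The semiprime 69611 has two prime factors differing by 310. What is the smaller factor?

151

Since p = q + 310, we have 69611 = q(q + 310), so q² + 310q − 69611 = 0.
Discriminant: 310² + 4·69611 = 96100 + 278444 = 374544; √374544 = 612.
q = (−310 + 612)/2 = 151, and p = q + 310 = 461.
Check: 151 · 461 = 69611.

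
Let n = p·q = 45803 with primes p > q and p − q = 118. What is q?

163

Since p = q + 118, we have 45803 = q(q + 118), so q² + 118q − 45803 = 0.
Discriminant: 118² + 4·45803 = 13924 + 183212 = 197136; √197136 = 444.
q = (−118 + 444)/2 = 163, and p = q + 118 = 281.
Check: 163 · 281 = 45803.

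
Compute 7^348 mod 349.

7^1 ≡ 7 (mod 349)
7^2 ≡ 7^2 = 49 ≡ 49 (mod 349)
7^4 ≡ 49^2 = 2401 ≡ 307 (mod 349)
7^8 ≡ 307^2 = 94249 ≡ 19 (mod 349)
7^16 ≡ 19^2 = 361 ≡ 12 (mod 349)
7^32 ≡ 12^2 = 144 ≡ 144 (mod 349)
7^64 ≡ 144^2 = 20736 ≡ 145 (mod 349)
7^128 ≡ 145^2 = 21025 ≡ 85 (mod 349)
7^256 ≡ 85^2 = 7225 ≡ 245 (mod 349)
348 = 256 + 64 + 16 + 8 + 4 in binary powers of 2.
So 7^348 ≡ 245 · 145 · 12 · 19 · 307 ≡ 1 (mod 349).
Since the result is 1, base 7 gives no evidence that 349 is composite.

1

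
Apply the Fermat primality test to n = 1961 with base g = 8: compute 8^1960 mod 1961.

8^1 ≡ 8 (mod 1961)
8^2 ≡ 8^2 = 64 ≡ 64 (mod 1961)
8^4 ≡ 64^2 = 4096 ≡ 174 (mod 1961)
8^8 ≡ 174^2 = 30276 ≡ 861 (mod 1961)
8^16 ≡ 861^2 = 741321 ≡ 63 (mod 1961)
8^32 ≡ 63^2 = 3969 ≡ 47 (mod 1961)
8^64 ≡ 47^2 = 2209 ≡ 248 (mod 1961)
8^128 ≡ 248^2 = 61504 ≡ 713 (mod 1961)
8^256 ≡ 713^2 = 508369 ≡ 470 (mod 1961)
8^512 ≡ 470^2 = 220900 ≡ 1268 (mod 1961)
8^1024 ≡ 1268^2 = 1607824 ≡ 1765 (mod 1961)
1960 = 1024 + 512 + 256 + 128 + 32 + 8 in binary powers of 2.
So 8^1960 ≡ 1765 · 1268 · 470 · 713 · 47 · 861 ≡ 1765 (mod 1961).
Since 1765 ≠ 1, base 8 is a Fermat witness: 1961 is composite.

1765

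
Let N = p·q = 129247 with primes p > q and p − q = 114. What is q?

Since p = q + 114, we have 129247 = q(q + 114), so q² + 114q − 129247 = 0.
Discriminant: 114² + 4·129247 = 12996 + 516988 = 529984; √529984 = 728.
q = (−114 + 728)/2 = 307, and p = q + 114 = 421.
Check: 307 · 421 = 129247.

307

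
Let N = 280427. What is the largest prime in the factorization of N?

280427 = 7 · 40061
40061 = 7 · 5723
5723 = 59 · 97
97 is prime.
So 280427 = 7^2 · 59 · 97; the largest prime factor is 97.

97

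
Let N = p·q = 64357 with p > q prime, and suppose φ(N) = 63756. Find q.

φ(n) = (p−1)(q−1) = n − (p+q) + 1, so p + q = 64357 − 63756 + 1 = 602.
p and q are the roots of t² − 602t + 64357 = 0.
Discriminant: 602² − 4·64357 = 362404 − 257428 = 104976; √104976 = 324.
q = (602 − 324)/2 = 139, p = (602 + 324)/2 = 463.
Check: 139 · 463 = 64357.

139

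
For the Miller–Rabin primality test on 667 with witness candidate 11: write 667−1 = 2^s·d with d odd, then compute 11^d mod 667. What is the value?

667 − 1 = 666 = 2^1 · 333, so d = 333.
11^1 ≡ 11 (mod 667)
11^2 ≡ 11^2 = 121 ≡ 121 (mod 667)
11^4 ≡ 121^2 = 14641 ≡ 634 (mod 667)
11^8 ≡ 634^2 = 401956 ≡ 422 (mod 667)
11^16 ≡ 422^2 = 178084 ≡ 662 (mod 667)
11^32 ≡ 662^2 = 438244 ≡ 25 (mod 667)
11^64 ≡ 25^2 = 625 ≡ 625 (mod 667)
11^128 ≡ 625^2 = 390625 ≡ 430 (mod 667)
11^256 ≡ 430^2 = 184900 ≡ 141 (mod 667)
333 = 256 + 64 + 8 + 4 + 1 in binary powers of 2.
So 11^333 ≡ 141 · 625 · 422 · 634 · 11 ≡ 135 (mod 667).
Squaring chain: 135; never reaches −1, so base 11 is a Miller–Rabin witness that 667 is composite.

135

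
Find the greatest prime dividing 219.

219 = 3 · 73
73 is prime.
So 219 = 3 · 73; the largest prime factor is 73.

73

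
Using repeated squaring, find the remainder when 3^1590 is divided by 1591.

3^1 ≡ 3 (mod 1591)
3^2 ≡ 3^2 = 9 ≡ 9 (mod 1591)
3^4 ≡ 9^2 = 81 ≡ 81 (mod 1591)
3^8 ≡ 81^2 = 6561 ≡ 197 (mod 1591)
3^16 ≡ 197^2 = 38809 ≡ 625 (mod 1591)
3^32 ≡ 625^2 = 390625 ≡ 830 (mod 1591)
3^64 ≡ 830^2 = 688900 ≡ 1588 (mod 1591)
3^128 ≡ 1588^2 = 2521744 ≡ 9 (mod 1591)
3^256 ≡ 9^2 = 81 ≡ 81 (mod 1591)
3^512 ≡ 81^2 = 6561 ≡ 197 (mod 1591)
3^1024 ≡ 197^2 = 38809 ≡ 625 (mod 1591)
1590 = 1024 + 512 + 32 + 16 + 4 + 2 in binary powers of 2.
So 3^1590 ≡ 625 · 197 · 830 · 625 · 81 · 9 ≡ 322 (mod 1591).
Since 322 ≠ 1, base 3 is a Fermat witness: 1591 is composite.

322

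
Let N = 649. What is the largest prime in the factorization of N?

59

649 = 11 · 59
59 is prime.
So 649 = 11 · 59; the largest prime factor is 59.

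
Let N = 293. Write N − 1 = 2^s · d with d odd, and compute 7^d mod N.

138

293 − 1 = 292 = 2^2 · 73, so d = 73.
7^1 ≡ 7 (mod 293)
7^2 ≡ 7^2 = 49 ≡ 49 (mod 293)
7^4 ≡ 49^2 = 2401 ≡ 57 (mod 293)
7^8 ≡ 57^2 = 3249 ≡ 26 (mod 293)
7^16 ≡ 26^2 = 676 ≡ 90 (mod 293)
7^32 ≡ 90^2 = 8100 ≡ 189 (mod 293)
7^64 ≡ 189^2 = 35721 ≡ 268 (mod 293)
73 = 64 + 8 + 1 in binary powers of 2.
So 7^73 ≡ 268 · 26 · 7 ≡ 138 (mod 293).
Squaring chain: 138 → 292; reaches −1, so base 7 does not prove 293 composite.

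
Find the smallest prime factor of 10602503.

83

10602503 is odd.
Digit sum 17, not divisible by 3.
Ends in 3: not divisible by 5.
7: 10602503 = 7·1514643 + 2
11: 10602503 = 11·963863 + 10
13: 10602503 = 13·815577 + 2
17: 10602503 = 17·623676 + 11
19: 10602503 = 19·558026 + 9
23: 10602503 = 23·460978 + 9
29: 10602503 = 29·365603 + 16
31: 10602503 = 31·342016 + 7
37: 10602503 = 37·286554 + 5
41: 10602503 = 41·258597 + 26
43: 10602503 = 43·246569 + 36
47: 10602503 = 47·225585 + 8
53: 10602503 = 53·200047 + 12
59: 10602503 = 59·179703 + 26
61: 10602503 = 61·173811 + 32
67: 10602503 = 67·158246 + 21
71: 10602503 = 71·149331 + 2
73: 10602503 = 73·145239 + 56
79: 10602503 = 79·134208 + 71
83: 10602503 = 83·127741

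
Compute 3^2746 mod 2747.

91

3^1 ≡ 3 (mod 2747)
3^2 ≡ 3^2 = 9 ≡ 9 (mod 2747)
3^4 ≡ 9^2 = 81 ≡ 81 (mod 2747)
3^8 ≡ 81^2 = 6561 ≡ 1067 (mod 2747)
3^16 ≡ 1067^2 = 1138489 ≡ 1231 (mod 2747)
3^32 ≡ 1231^2 = 1515361 ≡ 1764 (mod 2747)
3^64 ≡ 1764^2 = 3111696 ≡ 2092 (mod 2747)
3^128 ≡ 2092^2 = 4376464 ≡ 493 (mod 2747)
3^256 ≡ 493^2 = 243049 ≡ 1313 (mod 2747)
3^512 ≡ 1313^2 = 1723969 ≡ 1600 (mod 2747)
3^1024 ≡ 1600^2 = 2560000 ≡ 2543 (mod 2747)
3^2048 ≡ 2543^2 = 6466849 ≡ 411 (mod 2747)
2746 = 2048 + 512 + 128 + 32 + 16 + 8 + 2 in binary powers of 2.
So 3^2746 ≡ 411 · 1600 · 493 · 1764 · 1231 · 1067 · 9 ≡ 91 (mod 2747).
Since 91 ≠ 1, base 3 is a Fermat witness: 2747 is composite.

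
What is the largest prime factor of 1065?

71

1065 = 3 · 355
355 = 5 · 71
71 is prime.
So 1065 = 3 · 5 · 71; the largest prime factor is 71.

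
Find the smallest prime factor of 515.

515 is odd.
Digit sum 11, not divisible by 3.
Ends in 5: divisible by 5.

5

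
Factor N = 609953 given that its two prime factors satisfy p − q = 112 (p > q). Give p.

Since p = q + 112, we have 609953 = q(q + 112), so q² + 112q − 609953 = 0.
Discriminant: 112² + 4·609953 = 12544 + 2439812 = 2452356; √2452356 = 1566.
q = (−112 + 1566)/2 = 727, and p = q + 112 = 839.
Check: 727 · 839 = 609953.

839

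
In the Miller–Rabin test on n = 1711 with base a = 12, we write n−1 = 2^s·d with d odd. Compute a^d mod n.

1467

1711 − 1 = 1710 = 2^1 · 855, so d = 855.
12^1 ≡ 12 (mod 1711)
12^2 ≡ 12^2 = 144 ≡ 144 (mod 1711)
12^4 ≡ 144^2 = 20736 ≡ 204 (mod 1711)
12^8 ≡ 204^2 = 41616 ≡ 552 (mod 1711)
12^16 ≡ 552^2 = 304704 ≡ 146 (mod 1711)
12^32 ≡ 146^2 = 21316 ≡ 784 (mod 1711)
12^64 ≡ 784^2 = 614656 ≡ 407 (mod 1711)
12^128 ≡ 407^2 = 165649 ≡ 1393 (mod 1711)
12^256 ≡ 1393^2 = 1940449 ≡ 175 (mod 1711)
12^512 ≡ 175^2 = 30625 ≡ 1538 (mod 1711)
855 = 512 + 256 + 64 + 16 + 4 + 2 + 1 in binary powers of 2.
So 12^855 ≡ 1538 · 175 · 407 · 146 · 204 · 144 · 12 ≡ 1467 (mod 1711).
Squaring chain: 1467; never reaches −1, so base 12 is a Miller–Rabin witness that 1711 is composite.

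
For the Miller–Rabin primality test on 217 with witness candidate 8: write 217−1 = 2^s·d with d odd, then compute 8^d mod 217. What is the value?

217 − 1 = 216 = 2^3 · 27, so d = 27.
8^1 ≡ 8 (mod 217)
8^2 ≡ 8^2 = 64 ≡ 64 (mod 217)
8^4 ≡ 64^2 = 4096 ≡ 190 (mod 217)
8^8 ≡ 190^2 = 36100 ≡ 78 (mod 217)
8^16 ≡ 78^2 = 6084 ≡ 8 (mod 217)
27 = 16 + 8 + 2 + 1 in binary powers of 2.
So 8^27 ≡ 8 · 78 · 64 · 8 ≡ 64 (mod 217).
Squaring chain: 64 → 190 → 78; never reaches −1, so base 8 is a Miller–Rabin witness that 217 is composite.

64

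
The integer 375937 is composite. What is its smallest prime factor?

375937 is odd.
Digit sum 34, not divisible by 3.
Ends in 7: not divisible by 5.
7: 375937 = 7·53705 + 2
11: 375937 = 11·34176 + 1
13: 375937 = 13·28918 + 3
17: 375937 = 17·22113 + 16
19: 375937 = 19·19786 + 3
23: 375937 = 23·16345 + 2
29: 375937 = 29·12963 + 10
31: 375937 = 31·12127

31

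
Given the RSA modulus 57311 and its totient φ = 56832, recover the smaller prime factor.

φ(n) = (p−1)(q−1) = n − (p+q) + 1, so p + q = 57311 − 56832 + 1 = 480.
p and q are the roots of t² − 480t + 57311 = 0.
Discriminant: 480² − 4·57311 = 230400 − 229244 = 1156; √1156 = 34.
q = (480 − 34)/2 = 223, p = (480 + 34)/2 = 257.
Check: 223 · 257 = 57311.

223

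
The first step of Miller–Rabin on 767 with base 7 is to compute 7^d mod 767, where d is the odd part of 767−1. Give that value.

767 − 1 = 766 = 2^1 · 383, so d = 383.
7^1 ≡ 7 (mod 767)
7^2 ≡ 7^2 = 49 ≡ 49 (mod 767)
7^4 ≡ 49^2 = 2401 ≡ 100 (mod 767)
7^8 ≡ 100^2 = 10000 ≡ 29 (mod 767)
7^16 ≡ 29^2 = 841 ≡ 74 (mod 767)
7^32 ≡ 74^2 = 5476 ≡ 107 (mod 767)
7^64 ≡ 107^2 = 11449 ≡ 711 (mod 767)
7^128 ≡ 711^2 = 505521 ≡ 68 (mod 767)
7^256 ≡ 68^2 = 4624 ≡ 22 (mod 767)
383 = 256 + 64 + 32 + 16 + 8 + 4 + 2 + 1 in binary powers of 2.
So 7^383 ≡ 22 · 711 · 107 · 74 · 29 · 100 · 49 · 7 ≡ 652 (mod 767).
Squaring chain: 652; never reaches −1, so base 7 is a Miller–Rabin witness that 767 is composite.

652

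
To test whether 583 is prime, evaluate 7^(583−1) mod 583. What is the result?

7^1 ≡ 7 (mod 583)
7^2 ≡ 7^2 = 49 ≡ 49 (mod 583)
7^4 ≡ 49^2 = 2401 ≡ 69 (mod 583)
7^8 ≡ 69^2 = 4761 ≡ 97 (mod 583)
7^16 ≡ 97^2 = 9409 ≡ 81 (mod 583)
7^32 ≡ 81^2 = 6561 ≡ 148 (mod 583)
7^64 ≡ 148^2 = 21904 ≡ 333 (mod 583)
7^128 ≡ 333^2 = 110889 ≡ 119 (mod 583)
7^256 ≡ 119^2 = 14161 ≡ 169 (mod 583)
7^512 ≡ 169^2 = 28561 ≡ 577 (mod 583)
582 = 512 + 64 + 4 + 2 in binary powers of 2.
So 7^582 ≡ 577 · 333 · 69 · 49 ≡ 566 (mod 583).
Since 566 ≠ 1, base 7 is a Fermat witness: 583 is composite.

566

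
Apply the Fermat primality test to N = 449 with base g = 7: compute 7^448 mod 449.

1

7^1 ≡ 7 (mod 449)
7^2 ≡ 7^2 = 49 ≡ 49 (mod 449)
7^4 ≡ 49^2 = 2401 ≡ 156 (mod 449)
7^8 ≡ 156^2 = 24336 ≡ 90 (mod 449)
7^16 ≡ 90^2 = 8100 ≡ 18 (mod 449)
7^32 ≡ 18^2 = 324 ≡ 324 (mod 449)
7^64 ≡ 324^2 = 104976 ≡ 359 (mod 449)
7^128 ≡ 359^2 = 128881 ≡ 18 (mod 449)
7^256 ≡ 18^2 = 324 ≡ 324 (mod 449)
448 = 256 + 128 + 64 in binary powers of 2.
So 7^448 ≡ 324 · 18 · 359 ≡ 1 (mod 449).
Since the result is 1, base 7 gives no evidence that 449 is composite.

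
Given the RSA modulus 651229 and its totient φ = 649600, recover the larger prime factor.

929

φ(n) = (p−1)(q−1) = n − (p+q) + 1, so p + q = 651229 − 649600 + 1 = 1630.
p and q are the roots of t² − 1630t + 651229 = 0.
Discriminant: 1630² − 4·651229 = 2656900 − 2604916 = 51984; √51984 = 228.
q = (1630 − 228)/2 = 701, p = (1630 + 228)/2 = 929.
Check: 701 · 929 = 651229.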